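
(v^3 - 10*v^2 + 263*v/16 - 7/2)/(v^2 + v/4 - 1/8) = (4*v^2 - 39*v + 56)/(2*(2*v + 1))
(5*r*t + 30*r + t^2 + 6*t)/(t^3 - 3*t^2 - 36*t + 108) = (5*r + t)/(t^2 - 9*t + 18)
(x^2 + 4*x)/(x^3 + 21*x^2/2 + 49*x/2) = 2*(x + 4)/(2*x^2 + 21*x + 49)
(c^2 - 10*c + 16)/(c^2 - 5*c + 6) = (c - 8)/(c - 3)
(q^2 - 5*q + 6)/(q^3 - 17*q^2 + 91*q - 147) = (q - 2)/(q^2 - 14*q + 49)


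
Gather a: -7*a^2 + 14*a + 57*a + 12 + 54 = -7*a^2 + 71*a + 66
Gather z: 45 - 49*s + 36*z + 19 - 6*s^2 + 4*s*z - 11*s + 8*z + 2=-6*s^2 - 60*s + z*(4*s + 44) + 66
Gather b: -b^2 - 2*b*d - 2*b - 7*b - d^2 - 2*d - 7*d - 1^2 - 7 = -b^2 + b*(-2*d - 9) - d^2 - 9*d - 8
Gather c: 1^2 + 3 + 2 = 6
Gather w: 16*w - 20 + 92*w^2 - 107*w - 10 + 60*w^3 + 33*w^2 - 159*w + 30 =60*w^3 + 125*w^2 - 250*w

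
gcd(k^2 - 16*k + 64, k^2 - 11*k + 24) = k - 8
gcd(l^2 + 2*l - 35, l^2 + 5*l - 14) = l + 7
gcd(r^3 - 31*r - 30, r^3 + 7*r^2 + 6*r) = r + 1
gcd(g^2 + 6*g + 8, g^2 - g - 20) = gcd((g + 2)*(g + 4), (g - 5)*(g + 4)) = g + 4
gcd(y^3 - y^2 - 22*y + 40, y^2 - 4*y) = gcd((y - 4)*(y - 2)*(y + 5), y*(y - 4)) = y - 4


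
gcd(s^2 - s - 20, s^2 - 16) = s + 4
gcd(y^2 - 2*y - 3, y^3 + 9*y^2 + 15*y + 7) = y + 1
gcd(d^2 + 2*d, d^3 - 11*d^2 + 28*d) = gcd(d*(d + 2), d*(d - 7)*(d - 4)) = d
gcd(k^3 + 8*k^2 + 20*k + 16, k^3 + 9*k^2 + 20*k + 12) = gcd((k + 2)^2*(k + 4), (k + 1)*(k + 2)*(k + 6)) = k + 2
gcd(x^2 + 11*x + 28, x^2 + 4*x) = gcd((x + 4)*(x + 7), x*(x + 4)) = x + 4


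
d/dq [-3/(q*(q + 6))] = 6*(q + 3)/(q^2*(q + 6)^2)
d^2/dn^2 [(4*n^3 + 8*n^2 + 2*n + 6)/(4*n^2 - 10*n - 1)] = 24*(64*n^3 + 42*n^2 - 57*n + 51)/(64*n^6 - 480*n^5 + 1152*n^4 - 760*n^3 - 288*n^2 - 30*n - 1)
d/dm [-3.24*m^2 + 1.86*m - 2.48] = 1.86 - 6.48*m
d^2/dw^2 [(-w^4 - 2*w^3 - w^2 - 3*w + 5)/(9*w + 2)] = 2*(-243*w^4 - 306*w^3 - 132*w^2 - 24*w + 455)/(729*w^3 + 486*w^2 + 108*w + 8)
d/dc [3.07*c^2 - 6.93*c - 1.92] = 6.14*c - 6.93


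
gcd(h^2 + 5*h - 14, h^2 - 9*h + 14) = h - 2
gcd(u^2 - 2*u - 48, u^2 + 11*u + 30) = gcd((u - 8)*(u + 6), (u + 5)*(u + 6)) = u + 6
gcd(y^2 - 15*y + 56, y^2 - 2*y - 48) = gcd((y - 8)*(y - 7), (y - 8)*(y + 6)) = y - 8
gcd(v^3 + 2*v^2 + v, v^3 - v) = v^2 + v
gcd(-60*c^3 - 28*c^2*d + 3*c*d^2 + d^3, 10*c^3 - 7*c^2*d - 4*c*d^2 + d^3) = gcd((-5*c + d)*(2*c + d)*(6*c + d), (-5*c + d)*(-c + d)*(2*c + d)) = 10*c^2 + 3*c*d - d^2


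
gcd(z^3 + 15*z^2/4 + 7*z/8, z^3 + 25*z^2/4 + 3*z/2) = z^2 + z/4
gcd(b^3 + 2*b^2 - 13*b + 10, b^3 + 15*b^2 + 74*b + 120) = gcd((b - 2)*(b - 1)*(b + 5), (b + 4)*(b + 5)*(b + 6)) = b + 5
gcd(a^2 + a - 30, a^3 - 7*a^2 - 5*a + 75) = a - 5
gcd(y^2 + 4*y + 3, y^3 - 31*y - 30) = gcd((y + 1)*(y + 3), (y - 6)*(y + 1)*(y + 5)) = y + 1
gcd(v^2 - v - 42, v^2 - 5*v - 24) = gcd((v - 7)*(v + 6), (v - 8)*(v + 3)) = 1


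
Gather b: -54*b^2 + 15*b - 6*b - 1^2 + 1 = -54*b^2 + 9*b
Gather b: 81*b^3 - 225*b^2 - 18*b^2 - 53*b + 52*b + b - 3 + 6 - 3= 81*b^3 - 243*b^2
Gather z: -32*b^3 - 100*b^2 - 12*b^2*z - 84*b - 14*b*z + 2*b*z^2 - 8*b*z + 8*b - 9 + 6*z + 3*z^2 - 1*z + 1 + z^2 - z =-32*b^3 - 100*b^2 - 76*b + z^2*(2*b + 4) + z*(-12*b^2 - 22*b + 4) - 8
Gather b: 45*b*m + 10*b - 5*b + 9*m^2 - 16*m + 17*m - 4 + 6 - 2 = b*(45*m + 5) + 9*m^2 + m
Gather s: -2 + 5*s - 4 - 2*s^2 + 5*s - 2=-2*s^2 + 10*s - 8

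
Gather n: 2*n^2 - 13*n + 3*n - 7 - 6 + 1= 2*n^2 - 10*n - 12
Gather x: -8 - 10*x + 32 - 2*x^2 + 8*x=-2*x^2 - 2*x + 24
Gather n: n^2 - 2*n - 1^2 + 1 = n^2 - 2*n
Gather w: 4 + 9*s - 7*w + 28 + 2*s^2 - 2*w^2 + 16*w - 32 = 2*s^2 + 9*s - 2*w^2 + 9*w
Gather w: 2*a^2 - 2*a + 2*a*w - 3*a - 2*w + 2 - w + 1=2*a^2 - 5*a + w*(2*a - 3) + 3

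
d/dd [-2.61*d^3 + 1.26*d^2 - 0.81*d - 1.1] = -7.83*d^2 + 2.52*d - 0.81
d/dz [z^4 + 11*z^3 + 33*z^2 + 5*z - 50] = 4*z^3 + 33*z^2 + 66*z + 5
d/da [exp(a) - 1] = exp(a)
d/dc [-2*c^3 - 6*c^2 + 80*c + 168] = -6*c^2 - 12*c + 80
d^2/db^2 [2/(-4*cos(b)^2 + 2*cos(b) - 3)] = 4*(-32*sin(b)^4 - 6*sin(b)^2 - 18*cos(b) + 3*cos(3*b) + 30)/(4*sin(b)^2 + 2*cos(b) - 7)^3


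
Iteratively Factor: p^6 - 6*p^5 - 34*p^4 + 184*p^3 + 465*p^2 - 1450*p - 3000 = (p - 5)*(p^5 - p^4 - 39*p^3 - 11*p^2 + 410*p + 600) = (p - 5)*(p + 3)*(p^4 - 4*p^3 - 27*p^2 + 70*p + 200) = (p - 5)*(p + 3)*(p + 4)*(p^3 - 8*p^2 + 5*p + 50) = (p - 5)^2*(p + 3)*(p + 4)*(p^2 - 3*p - 10) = (p - 5)^3*(p + 3)*(p + 4)*(p + 2)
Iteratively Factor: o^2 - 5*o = (o - 5)*(o)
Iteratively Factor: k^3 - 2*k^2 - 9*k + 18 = (k - 3)*(k^2 + k - 6) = (k - 3)*(k + 3)*(k - 2)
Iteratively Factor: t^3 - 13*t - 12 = (t + 3)*(t^2 - 3*t - 4) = (t - 4)*(t + 3)*(t + 1)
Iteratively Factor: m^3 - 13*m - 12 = (m - 4)*(m^2 + 4*m + 3) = (m - 4)*(m + 3)*(m + 1)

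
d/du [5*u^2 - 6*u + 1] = 10*u - 6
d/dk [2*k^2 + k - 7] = 4*k + 1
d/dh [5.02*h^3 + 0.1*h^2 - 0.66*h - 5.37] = 15.06*h^2 + 0.2*h - 0.66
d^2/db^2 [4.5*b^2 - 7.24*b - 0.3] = 9.00000000000000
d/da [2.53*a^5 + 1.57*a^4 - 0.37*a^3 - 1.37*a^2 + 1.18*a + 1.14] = 12.65*a^4 + 6.28*a^3 - 1.11*a^2 - 2.74*a + 1.18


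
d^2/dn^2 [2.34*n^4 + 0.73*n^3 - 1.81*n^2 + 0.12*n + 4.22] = 28.08*n^2 + 4.38*n - 3.62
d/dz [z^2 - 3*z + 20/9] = 2*z - 3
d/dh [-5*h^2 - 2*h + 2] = -10*h - 2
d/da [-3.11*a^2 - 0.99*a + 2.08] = -6.22*a - 0.99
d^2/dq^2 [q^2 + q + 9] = 2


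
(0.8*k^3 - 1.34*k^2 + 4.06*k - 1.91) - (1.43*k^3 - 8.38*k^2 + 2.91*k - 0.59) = -0.63*k^3 + 7.04*k^2 + 1.15*k - 1.32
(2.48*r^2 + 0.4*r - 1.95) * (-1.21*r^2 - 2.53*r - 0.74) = -3.0008*r^4 - 6.7584*r^3 - 0.4877*r^2 + 4.6375*r + 1.443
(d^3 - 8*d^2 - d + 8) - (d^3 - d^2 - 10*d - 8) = -7*d^2 + 9*d + 16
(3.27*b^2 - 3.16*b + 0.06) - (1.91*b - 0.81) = 3.27*b^2 - 5.07*b + 0.87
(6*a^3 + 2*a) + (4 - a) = 6*a^3 + a + 4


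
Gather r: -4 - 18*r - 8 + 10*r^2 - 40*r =10*r^2 - 58*r - 12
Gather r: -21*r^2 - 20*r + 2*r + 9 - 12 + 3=-21*r^2 - 18*r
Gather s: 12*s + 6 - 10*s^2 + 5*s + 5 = -10*s^2 + 17*s + 11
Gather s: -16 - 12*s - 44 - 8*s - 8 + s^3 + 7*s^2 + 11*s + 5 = s^3 + 7*s^2 - 9*s - 63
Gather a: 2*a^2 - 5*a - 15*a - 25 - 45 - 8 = 2*a^2 - 20*a - 78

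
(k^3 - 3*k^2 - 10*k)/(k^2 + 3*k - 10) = k*(k^2 - 3*k - 10)/(k^2 + 3*k - 10)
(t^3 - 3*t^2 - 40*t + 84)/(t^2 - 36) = (t^2 - 9*t + 14)/(t - 6)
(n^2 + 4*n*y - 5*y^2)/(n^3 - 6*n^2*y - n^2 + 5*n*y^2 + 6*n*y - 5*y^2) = (-n - 5*y)/(-n^2 + 5*n*y + n - 5*y)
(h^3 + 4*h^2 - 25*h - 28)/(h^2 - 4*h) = h + 8 + 7/h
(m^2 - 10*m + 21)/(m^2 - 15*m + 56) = (m - 3)/(m - 8)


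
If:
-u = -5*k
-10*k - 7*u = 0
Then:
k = 0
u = 0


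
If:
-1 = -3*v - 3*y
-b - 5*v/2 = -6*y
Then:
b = 17*y/2 - 5/6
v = 1/3 - y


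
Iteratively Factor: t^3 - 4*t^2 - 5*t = (t)*(t^2 - 4*t - 5) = t*(t + 1)*(t - 5)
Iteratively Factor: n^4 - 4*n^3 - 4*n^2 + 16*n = (n - 2)*(n^3 - 2*n^2 - 8*n) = (n - 4)*(n - 2)*(n^2 + 2*n) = n*(n - 4)*(n - 2)*(n + 2)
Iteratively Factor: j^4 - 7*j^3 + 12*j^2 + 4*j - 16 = (j - 4)*(j^3 - 3*j^2 + 4) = (j - 4)*(j - 2)*(j^2 - j - 2) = (j - 4)*(j - 2)^2*(j + 1)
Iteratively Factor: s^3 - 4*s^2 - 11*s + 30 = (s + 3)*(s^2 - 7*s + 10) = (s - 5)*(s + 3)*(s - 2)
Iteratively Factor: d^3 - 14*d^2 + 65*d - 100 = (d - 5)*(d^2 - 9*d + 20) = (d - 5)*(d - 4)*(d - 5)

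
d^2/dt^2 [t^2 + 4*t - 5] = 2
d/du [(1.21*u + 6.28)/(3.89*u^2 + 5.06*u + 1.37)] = (4.7069*u^2 + 6.1226*u - (1.21*u + 6.28)*(7.78*u + 5.06) + 1.6577)/(3.89*u^2 + 5.06*u + 1.37)^2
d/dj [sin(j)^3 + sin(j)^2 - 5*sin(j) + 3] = (3*sin(j)^2 + 2*sin(j) - 5)*cos(j)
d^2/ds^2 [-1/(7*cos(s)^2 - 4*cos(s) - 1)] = (-196*sin(s)^4 + 142*sin(s)^2 - 101*cos(s) + 21*cos(3*s) + 100)/(7*sin(s)^2 + 4*cos(s) - 6)^3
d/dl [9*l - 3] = 9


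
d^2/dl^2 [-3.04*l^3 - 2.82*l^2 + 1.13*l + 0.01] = -18.24*l - 5.64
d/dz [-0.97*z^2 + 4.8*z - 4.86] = 4.8 - 1.94*z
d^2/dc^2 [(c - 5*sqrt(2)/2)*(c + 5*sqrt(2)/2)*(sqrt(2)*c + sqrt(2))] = sqrt(2)*(6*c + 2)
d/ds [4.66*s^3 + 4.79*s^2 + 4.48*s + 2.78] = 13.98*s^2 + 9.58*s + 4.48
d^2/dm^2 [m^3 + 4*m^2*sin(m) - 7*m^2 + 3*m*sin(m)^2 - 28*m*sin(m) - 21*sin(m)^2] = -4*m^2*sin(m) + 28*m*sin(m) + 16*m*cos(m) + 6*m*cos(2*m) + 6*m + 8*sin(m) + 6*sin(2*m) - 56*cos(m) - 42*cos(2*m) - 14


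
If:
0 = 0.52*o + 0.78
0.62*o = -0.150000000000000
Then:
No Solution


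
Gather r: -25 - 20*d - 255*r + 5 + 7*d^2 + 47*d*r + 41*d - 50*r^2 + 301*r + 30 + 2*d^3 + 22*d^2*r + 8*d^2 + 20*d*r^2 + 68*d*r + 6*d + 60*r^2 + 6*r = 2*d^3 + 15*d^2 + 27*d + r^2*(20*d + 10) + r*(22*d^2 + 115*d + 52) + 10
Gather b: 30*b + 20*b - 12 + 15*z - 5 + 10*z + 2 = 50*b + 25*z - 15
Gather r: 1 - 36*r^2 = 1 - 36*r^2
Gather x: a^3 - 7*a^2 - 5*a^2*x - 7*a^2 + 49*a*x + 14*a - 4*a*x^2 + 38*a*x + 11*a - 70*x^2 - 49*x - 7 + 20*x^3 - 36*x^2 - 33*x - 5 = a^3 - 14*a^2 + 25*a + 20*x^3 + x^2*(-4*a - 106) + x*(-5*a^2 + 87*a - 82) - 12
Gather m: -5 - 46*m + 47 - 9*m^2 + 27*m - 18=-9*m^2 - 19*m + 24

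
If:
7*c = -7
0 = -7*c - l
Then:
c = -1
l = 7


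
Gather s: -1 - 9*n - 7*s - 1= -9*n - 7*s - 2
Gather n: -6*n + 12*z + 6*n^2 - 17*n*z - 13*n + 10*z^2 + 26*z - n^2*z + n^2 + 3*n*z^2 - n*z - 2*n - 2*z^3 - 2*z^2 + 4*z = n^2*(7 - z) + n*(3*z^2 - 18*z - 21) - 2*z^3 + 8*z^2 + 42*z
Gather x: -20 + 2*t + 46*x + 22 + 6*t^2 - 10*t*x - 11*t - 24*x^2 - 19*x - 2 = 6*t^2 - 9*t - 24*x^2 + x*(27 - 10*t)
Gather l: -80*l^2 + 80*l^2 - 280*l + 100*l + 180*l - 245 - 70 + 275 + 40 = 0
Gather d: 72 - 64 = 8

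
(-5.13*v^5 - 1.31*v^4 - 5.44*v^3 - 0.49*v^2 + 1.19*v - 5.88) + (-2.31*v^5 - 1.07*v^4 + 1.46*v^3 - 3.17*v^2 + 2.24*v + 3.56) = -7.44*v^5 - 2.38*v^4 - 3.98*v^3 - 3.66*v^2 + 3.43*v - 2.32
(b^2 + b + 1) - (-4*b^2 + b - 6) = 5*b^2 + 7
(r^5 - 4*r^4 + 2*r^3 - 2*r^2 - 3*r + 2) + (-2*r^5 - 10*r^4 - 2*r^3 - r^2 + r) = -r^5 - 14*r^4 - 3*r^2 - 2*r + 2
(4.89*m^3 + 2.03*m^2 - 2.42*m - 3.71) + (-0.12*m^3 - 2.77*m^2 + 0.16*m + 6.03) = 4.77*m^3 - 0.74*m^2 - 2.26*m + 2.32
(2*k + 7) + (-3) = 2*k + 4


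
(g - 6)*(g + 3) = g^2 - 3*g - 18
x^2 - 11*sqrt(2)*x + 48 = (x - 8*sqrt(2))*(x - 3*sqrt(2))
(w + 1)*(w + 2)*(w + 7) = w^3 + 10*w^2 + 23*w + 14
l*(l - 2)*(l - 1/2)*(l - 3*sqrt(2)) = l^4 - 3*sqrt(2)*l^3 - 5*l^3/2 + l^2 + 15*sqrt(2)*l^2/2 - 3*sqrt(2)*l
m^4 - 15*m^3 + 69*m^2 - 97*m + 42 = (m - 7)*(m - 6)*(m - 1)^2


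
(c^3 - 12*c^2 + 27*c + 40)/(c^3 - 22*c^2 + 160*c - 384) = (c^2 - 4*c - 5)/(c^2 - 14*c + 48)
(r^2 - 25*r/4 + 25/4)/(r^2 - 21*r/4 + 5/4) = (4*r - 5)/(4*r - 1)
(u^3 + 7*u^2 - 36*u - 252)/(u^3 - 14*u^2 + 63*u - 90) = (u^2 + 13*u + 42)/(u^2 - 8*u + 15)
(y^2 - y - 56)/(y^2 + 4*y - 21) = (y - 8)/(y - 3)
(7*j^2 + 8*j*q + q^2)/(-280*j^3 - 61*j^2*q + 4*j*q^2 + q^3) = (j + q)/(-40*j^2 - 3*j*q + q^2)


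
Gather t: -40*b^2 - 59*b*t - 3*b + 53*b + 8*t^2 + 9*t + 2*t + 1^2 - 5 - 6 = -40*b^2 + 50*b + 8*t^2 + t*(11 - 59*b) - 10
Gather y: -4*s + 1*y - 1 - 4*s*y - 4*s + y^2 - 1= -8*s + y^2 + y*(1 - 4*s) - 2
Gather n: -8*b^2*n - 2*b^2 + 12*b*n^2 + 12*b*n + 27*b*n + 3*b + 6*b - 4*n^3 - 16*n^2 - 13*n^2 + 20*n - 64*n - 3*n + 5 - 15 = -2*b^2 + 9*b - 4*n^3 + n^2*(12*b - 29) + n*(-8*b^2 + 39*b - 47) - 10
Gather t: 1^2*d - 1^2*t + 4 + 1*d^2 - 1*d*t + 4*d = d^2 + 5*d + t*(-d - 1) + 4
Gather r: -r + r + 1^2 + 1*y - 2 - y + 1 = 0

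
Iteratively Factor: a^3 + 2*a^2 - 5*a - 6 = (a + 1)*(a^2 + a - 6) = (a + 1)*(a + 3)*(a - 2)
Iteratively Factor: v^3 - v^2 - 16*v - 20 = (v - 5)*(v^2 + 4*v + 4) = (v - 5)*(v + 2)*(v + 2)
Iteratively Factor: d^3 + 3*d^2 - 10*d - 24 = (d - 3)*(d^2 + 6*d + 8) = (d - 3)*(d + 4)*(d + 2)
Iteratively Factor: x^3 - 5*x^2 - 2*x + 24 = (x + 2)*(x^2 - 7*x + 12) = (x - 3)*(x + 2)*(x - 4)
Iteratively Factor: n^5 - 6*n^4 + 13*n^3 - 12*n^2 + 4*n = (n - 2)*(n^4 - 4*n^3 + 5*n^2 - 2*n) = (n - 2)^2*(n^3 - 2*n^2 + n) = (n - 2)^2*(n - 1)*(n^2 - n) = (n - 2)^2*(n - 1)^2*(n)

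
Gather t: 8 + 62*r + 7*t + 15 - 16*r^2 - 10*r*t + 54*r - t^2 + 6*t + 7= -16*r^2 + 116*r - t^2 + t*(13 - 10*r) + 30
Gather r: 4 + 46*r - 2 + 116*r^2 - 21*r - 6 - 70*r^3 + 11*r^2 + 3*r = -70*r^3 + 127*r^2 + 28*r - 4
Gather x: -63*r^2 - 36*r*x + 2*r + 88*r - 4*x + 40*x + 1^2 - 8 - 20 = -63*r^2 + 90*r + x*(36 - 36*r) - 27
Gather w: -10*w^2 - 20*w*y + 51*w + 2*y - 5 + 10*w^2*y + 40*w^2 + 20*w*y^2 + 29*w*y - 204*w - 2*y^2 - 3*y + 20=w^2*(10*y + 30) + w*(20*y^2 + 9*y - 153) - 2*y^2 - y + 15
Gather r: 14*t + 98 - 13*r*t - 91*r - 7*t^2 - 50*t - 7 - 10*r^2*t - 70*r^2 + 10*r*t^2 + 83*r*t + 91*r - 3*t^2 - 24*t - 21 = r^2*(-10*t - 70) + r*(10*t^2 + 70*t) - 10*t^2 - 60*t + 70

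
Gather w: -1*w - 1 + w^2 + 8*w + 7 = w^2 + 7*w + 6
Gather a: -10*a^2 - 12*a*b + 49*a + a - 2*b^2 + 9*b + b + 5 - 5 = -10*a^2 + a*(50 - 12*b) - 2*b^2 + 10*b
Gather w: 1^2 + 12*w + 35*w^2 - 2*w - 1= 35*w^2 + 10*w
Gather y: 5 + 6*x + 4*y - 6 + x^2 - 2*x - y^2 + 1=x^2 + 4*x - y^2 + 4*y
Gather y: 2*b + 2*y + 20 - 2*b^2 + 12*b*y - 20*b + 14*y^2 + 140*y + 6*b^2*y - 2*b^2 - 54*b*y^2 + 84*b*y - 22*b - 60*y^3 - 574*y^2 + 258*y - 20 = -4*b^2 - 40*b - 60*y^3 + y^2*(-54*b - 560) + y*(6*b^2 + 96*b + 400)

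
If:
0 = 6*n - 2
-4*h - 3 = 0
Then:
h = -3/4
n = 1/3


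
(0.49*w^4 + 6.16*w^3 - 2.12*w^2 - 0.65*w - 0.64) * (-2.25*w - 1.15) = -1.1025*w^5 - 14.4235*w^4 - 2.314*w^3 + 3.9005*w^2 + 2.1875*w + 0.736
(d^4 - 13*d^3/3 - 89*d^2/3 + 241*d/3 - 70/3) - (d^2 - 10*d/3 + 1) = d^4 - 13*d^3/3 - 92*d^2/3 + 251*d/3 - 73/3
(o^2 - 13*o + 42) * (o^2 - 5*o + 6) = o^4 - 18*o^3 + 113*o^2 - 288*o + 252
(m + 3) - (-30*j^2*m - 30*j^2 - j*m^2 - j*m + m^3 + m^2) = 30*j^2*m + 30*j^2 + j*m^2 + j*m - m^3 - m^2 + m + 3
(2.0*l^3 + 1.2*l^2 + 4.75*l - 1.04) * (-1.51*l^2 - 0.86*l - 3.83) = -3.02*l^5 - 3.532*l^4 - 15.8645*l^3 - 7.1106*l^2 - 17.2981*l + 3.9832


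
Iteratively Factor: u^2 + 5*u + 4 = (u + 4)*(u + 1)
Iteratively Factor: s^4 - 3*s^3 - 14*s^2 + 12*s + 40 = (s + 2)*(s^3 - 5*s^2 - 4*s + 20) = (s + 2)^2*(s^2 - 7*s + 10) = (s - 2)*(s + 2)^2*(s - 5)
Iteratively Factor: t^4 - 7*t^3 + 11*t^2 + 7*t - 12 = (t + 1)*(t^3 - 8*t^2 + 19*t - 12) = (t - 4)*(t + 1)*(t^2 - 4*t + 3) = (t - 4)*(t - 3)*(t + 1)*(t - 1)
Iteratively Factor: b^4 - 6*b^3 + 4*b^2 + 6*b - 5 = (b + 1)*(b^3 - 7*b^2 + 11*b - 5) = (b - 5)*(b + 1)*(b^2 - 2*b + 1) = (b - 5)*(b - 1)*(b + 1)*(b - 1)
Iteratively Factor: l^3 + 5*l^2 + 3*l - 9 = (l - 1)*(l^2 + 6*l + 9) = (l - 1)*(l + 3)*(l + 3)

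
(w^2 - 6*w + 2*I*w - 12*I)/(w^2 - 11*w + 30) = (w + 2*I)/(w - 5)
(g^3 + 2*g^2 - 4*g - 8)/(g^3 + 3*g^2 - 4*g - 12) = (g + 2)/(g + 3)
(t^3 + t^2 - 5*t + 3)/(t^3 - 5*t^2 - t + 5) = (t^2 + 2*t - 3)/(t^2 - 4*t - 5)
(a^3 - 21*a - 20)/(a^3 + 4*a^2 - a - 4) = (a - 5)/(a - 1)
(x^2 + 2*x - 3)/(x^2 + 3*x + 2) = (x^2 + 2*x - 3)/(x^2 + 3*x + 2)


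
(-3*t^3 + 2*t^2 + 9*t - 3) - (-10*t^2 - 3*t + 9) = -3*t^3 + 12*t^2 + 12*t - 12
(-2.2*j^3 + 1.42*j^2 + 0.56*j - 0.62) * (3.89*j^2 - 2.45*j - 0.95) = -8.558*j^5 + 10.9138*j^4 + 0.7894*j^3 - 5.1328*j^2 + 0.987*j + 0.589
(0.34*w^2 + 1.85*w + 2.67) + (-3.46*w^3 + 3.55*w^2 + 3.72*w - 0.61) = -3.46*w^3 + 3.89*w^2 + 5.57*w + 2.06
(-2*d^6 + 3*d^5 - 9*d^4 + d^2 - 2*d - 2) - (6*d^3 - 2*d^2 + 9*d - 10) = -2*d^6 + 3*d^5 - 9*d^4 - 6*d^3 + 3*d^2 - 11*d + 8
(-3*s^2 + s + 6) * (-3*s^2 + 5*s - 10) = 9*s^4 - 18*s^3 + 17*s^2 + 20*s - 60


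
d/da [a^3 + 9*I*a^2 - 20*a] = 3*a^2 + 18*I*a - 20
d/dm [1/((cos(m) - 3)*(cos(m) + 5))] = 2*(cos(m) + 1)*sin(m)/((cos(m) - 3)^2*(cos(m) + 5)^2)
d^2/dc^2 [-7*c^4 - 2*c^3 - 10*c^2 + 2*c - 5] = -84*c^2 - 12*c - 20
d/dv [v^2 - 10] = 2*v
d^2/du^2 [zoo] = 0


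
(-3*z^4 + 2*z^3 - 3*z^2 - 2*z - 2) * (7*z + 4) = -21*z^5 + 2*z^4 - 13*z^3 - 26*z^2 - 22*z - 8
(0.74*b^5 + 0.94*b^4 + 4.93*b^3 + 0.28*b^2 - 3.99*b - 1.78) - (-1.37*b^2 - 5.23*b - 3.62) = 0.74*b^5 + 0.94*b^4 + 4.93*b^3 + 1.65*b^2 + 1.24*b + 1.84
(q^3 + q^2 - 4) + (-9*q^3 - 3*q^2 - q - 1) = -8*q^3 - 2*q^2 - q - 5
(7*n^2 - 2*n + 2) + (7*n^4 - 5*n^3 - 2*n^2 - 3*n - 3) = 7*n^4 - 5*n^3 + 5*n^2 - 5*n - 1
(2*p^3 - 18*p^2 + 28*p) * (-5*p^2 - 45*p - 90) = -10*p^5 + 490*p^3 + 360*p^2 - 2520*p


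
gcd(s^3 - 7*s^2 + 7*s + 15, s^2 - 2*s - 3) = s^2 - 2*s - 3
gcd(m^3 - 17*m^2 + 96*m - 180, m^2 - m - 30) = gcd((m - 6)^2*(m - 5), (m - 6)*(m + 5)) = m - 6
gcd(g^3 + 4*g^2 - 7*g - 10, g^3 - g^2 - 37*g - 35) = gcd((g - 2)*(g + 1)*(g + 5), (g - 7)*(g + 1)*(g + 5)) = g^2 + 6*g + 5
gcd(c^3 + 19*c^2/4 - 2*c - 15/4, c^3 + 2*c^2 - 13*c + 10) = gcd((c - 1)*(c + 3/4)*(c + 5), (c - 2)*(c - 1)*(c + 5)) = c^2 + 4*c - 5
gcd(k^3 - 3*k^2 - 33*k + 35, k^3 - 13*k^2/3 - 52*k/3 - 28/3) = k - 7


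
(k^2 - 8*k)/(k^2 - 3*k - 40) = k/(k + 5)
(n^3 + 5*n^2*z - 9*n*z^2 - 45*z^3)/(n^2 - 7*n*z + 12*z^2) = (-n^2 - 8*n*z - 15*z^2)/(-n + 4*z)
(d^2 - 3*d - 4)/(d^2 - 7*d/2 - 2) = 2*(d + 1)/(2*d + 1)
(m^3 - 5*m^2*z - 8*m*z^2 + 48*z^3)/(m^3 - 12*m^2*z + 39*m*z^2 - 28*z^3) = (m^2 - m*z - 12*z^2)/(m^2 - 8*m*z + 7*z^2)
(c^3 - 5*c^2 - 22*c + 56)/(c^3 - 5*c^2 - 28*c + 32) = (c^2 - 9*c + 14)/(c^2 - 9*c + 8)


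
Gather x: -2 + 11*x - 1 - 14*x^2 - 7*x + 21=-14*x^2 + 4*x + 18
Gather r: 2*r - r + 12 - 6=r + 6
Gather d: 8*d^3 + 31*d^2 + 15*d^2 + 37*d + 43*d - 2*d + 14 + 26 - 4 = 8*d^3 + 46*d^2 + 78*d + 36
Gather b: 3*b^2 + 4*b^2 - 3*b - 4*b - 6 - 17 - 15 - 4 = 7*b^2 - 7*b - 42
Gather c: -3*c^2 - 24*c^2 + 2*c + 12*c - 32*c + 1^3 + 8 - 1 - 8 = -27*c^2 - 18*c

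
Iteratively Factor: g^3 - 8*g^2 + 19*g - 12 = (g - 3)*(g^2 - 5*g + 4) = (g - 4)*(g - 3)*(g - 1)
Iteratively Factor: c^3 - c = (c + 1)*(c^2 - c) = (c - 1)*(c + 1)*(c)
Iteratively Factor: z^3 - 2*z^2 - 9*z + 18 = (z - 3)*(z^2 + z - 6) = (z - 3)*(z - 2)*(z + 3)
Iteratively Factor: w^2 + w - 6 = (w - 2)*(w + 3)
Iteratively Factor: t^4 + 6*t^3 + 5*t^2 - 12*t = (t + 4)*(t^3 + 2*t^2 - 3*t) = (t - 1)*(t + 4)*(t^2 + 3*t) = t*(t - 1)*(t + 4)*(t + 3)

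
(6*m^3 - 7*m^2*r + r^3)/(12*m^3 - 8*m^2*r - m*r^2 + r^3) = (-m + r)/(-2*m + r)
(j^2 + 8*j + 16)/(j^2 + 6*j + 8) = (j + 4)/(j + 2)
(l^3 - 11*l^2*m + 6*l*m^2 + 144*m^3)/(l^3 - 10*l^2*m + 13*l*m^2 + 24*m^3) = (l^2 - 3*l*m - 18*m^2)/(l^2 - 2*l*m - 3*m^2)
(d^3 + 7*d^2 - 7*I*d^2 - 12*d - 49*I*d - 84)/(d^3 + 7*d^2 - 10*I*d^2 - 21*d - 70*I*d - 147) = (d - 4*I)/(d - 7*I)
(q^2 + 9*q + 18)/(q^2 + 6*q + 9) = (q + 6)/(q + 3)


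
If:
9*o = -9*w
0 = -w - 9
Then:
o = 9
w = -9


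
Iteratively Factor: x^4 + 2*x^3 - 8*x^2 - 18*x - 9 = (x + 1)*(x^3 + x^2 - 9*x - 9) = (x + 1)^2*(x^2 - 9) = (x - 3)*(x + 1)^2*(x + 3)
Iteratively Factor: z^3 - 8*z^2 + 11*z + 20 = (z - 5)*(z^2 - 3*z - 4) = (z - 5)*(z + 1)*(z - 4)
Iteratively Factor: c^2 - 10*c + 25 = (c - 5)*(c - 5)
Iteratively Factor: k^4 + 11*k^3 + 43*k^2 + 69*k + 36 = (k + 4)*(k^3 + 7*k^2 + 15*k + 9) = (k + 3)*(k + 4)*(k^2 + 4*k + 3) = (k + 1)*(k + 3)*(k + 4)*(k + 3)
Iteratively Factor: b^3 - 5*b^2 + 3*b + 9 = (b - 3)*(b^2 - 2*b - 3) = (b - 3)^2*(b + 1)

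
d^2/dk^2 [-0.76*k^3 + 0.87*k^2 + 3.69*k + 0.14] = 1.74 - 4.56*k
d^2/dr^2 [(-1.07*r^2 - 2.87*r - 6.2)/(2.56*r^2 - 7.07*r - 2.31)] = (7.105427357601e-15*r^4 - 76.349952*r^3 - 281.759232*r^2 + 571.458048*r - 610.816696)/(16.777216*r^6 - 139.001856*r^5 + 338.467584*r^4 - 102.538331*r^3 - 305.414109*r^2 - 113.178681*r - 12.326391)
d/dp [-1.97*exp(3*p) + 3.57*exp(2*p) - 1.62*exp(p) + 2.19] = (-5.91*exp(2*p) + 7.14*exp(p) - 1.62)*exp(p)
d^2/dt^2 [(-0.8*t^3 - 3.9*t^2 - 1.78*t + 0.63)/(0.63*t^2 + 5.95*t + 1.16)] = (7.105427357601e-15*t^4 - 27.6493839999999*t^3 - 14.5285979999999*t^2 + 15.515394*t + 57.761782)/(0.250047*t^6 + 7.084665*t^5 + 68.291937*t^4 + 236.734435*t^3 + 125.743884*t^2 + 24.01896*t + 1.560896)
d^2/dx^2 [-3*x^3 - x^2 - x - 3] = -18*x - 2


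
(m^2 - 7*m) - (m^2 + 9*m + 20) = -16*m - 20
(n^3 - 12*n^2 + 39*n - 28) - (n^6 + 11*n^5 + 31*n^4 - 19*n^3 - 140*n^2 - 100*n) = -n^6 - 11*n^5 - 31*n^4 + 20*n^3 + 128*n^2 + 139*n - 28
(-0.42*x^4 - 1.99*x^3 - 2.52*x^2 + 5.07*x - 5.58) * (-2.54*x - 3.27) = 1.0668*x^5 + 6.428*x^4 + 12.9081*x^3 - 4.6374*x^2 - 2.4057*x + 18.2466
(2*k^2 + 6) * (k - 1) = 2*k^3 - 2*k^2 + 6*k - 6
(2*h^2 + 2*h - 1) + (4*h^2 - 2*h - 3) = 6*h^2 - 4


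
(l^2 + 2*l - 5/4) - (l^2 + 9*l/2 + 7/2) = -5*l/2 - 19/4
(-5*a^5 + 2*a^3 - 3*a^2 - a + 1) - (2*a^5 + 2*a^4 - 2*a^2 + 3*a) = -7*a^5 - 2*a^4 + 2*a^3 - a^2 - 4*a + 1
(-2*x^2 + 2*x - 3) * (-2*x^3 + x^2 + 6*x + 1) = 4*x^5 - 6*x^4 - 4*x^3 + 7*x^2 - 16*x - 3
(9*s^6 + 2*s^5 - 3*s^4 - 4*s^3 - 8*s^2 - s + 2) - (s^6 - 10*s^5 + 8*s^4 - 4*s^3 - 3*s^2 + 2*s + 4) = 8*s^6 + 12*s^5 - 11*s^4 - 5*s^2 - 3*s - 2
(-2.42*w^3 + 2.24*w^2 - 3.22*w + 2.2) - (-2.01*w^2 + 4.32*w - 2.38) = -2.42*w^3 + 4.25*w^2 - 7.54*w + 4.58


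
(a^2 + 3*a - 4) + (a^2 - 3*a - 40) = 2*a^2 - 44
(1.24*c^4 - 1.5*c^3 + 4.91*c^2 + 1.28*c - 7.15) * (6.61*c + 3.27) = 8.1964*c^5 - 5.8602*c^4 + 27.5501*c^3 + 24.5165*c^2 - 43.0759*c - 23.3805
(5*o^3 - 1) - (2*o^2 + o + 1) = 5*o^3 - 2*o^2 - o - 2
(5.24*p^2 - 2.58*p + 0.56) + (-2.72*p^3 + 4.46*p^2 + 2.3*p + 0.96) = -2.72*p^3 + 9.7*p^2 - 0.28*p + 1.52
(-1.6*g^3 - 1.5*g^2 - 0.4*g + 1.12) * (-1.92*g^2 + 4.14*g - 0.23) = 3.072*g^5 - 3.744*g^4 - 5.074*g^3 - 3.4614*g^2 + 4.7288*g - 0.2576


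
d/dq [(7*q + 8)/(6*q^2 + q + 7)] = (42*q^2 + 7*q - (7*q + 8)*(12*q + 1) + 49)/(6*q^2 + q + 7)^2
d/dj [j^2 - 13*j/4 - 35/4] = 2*j - 13/4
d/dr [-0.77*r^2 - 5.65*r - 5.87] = -1.54*r - 5.65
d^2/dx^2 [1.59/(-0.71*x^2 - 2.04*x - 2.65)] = (1.603038*x^2 + 4.605912*x - 1.59*(1.42*x + 2.04)*(2.84*x + 4.08) + 5.98317)/(0.71*x^2 + 2.04*x + 2.65)^3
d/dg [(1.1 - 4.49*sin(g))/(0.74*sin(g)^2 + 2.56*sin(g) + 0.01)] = (3.3226*sin(g)^2 - 1.628*sin(g) - 2.8609)*cos(g)/(0.5476*sin(g)^4 + 3.7888*sin(g)^3 + 6.5684*sin(g)^2 + 0.0512*sin(g) + 0.0001)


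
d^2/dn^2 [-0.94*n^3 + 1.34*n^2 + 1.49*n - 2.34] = 2.68 - 5.64*n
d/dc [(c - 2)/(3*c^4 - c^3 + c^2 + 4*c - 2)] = (3*c^4 - c^3 + c^2 + 4*c - (c - 2)*(12*c^3 - 3*c^2 + 2*c + 4) - 2)/(3*c^4 - c^3 + c^2 + 4*c - 2)^2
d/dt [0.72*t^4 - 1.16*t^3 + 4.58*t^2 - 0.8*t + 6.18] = 2.88*t^3 - 3.48*t^2 + 9.16*t - 0.8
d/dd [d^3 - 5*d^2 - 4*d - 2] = 3*d^2 - 10*d - 4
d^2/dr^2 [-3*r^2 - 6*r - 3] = -6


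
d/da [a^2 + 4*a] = 2*a + 4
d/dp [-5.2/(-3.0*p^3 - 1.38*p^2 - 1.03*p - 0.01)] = (-46.8*p^2 - 14.352*p - 5.356)/(3.0*p^3 + 1.38*p^2 + 1.03*p + 0.01)^2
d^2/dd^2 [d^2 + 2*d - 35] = 2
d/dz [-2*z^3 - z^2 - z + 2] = -6*z^2 - 2*z - 1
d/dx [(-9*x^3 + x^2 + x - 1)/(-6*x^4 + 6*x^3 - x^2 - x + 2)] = (-54*x^6 + 12*x^5 + 21*x^4 - 18*x^3 - 36*x^2 + 2*x + 1)/(36*x^8 - 72*x^7 + 48*x^6 - 35*x^4 + 26*x^3 - 3*x^2 - 4*x + 4)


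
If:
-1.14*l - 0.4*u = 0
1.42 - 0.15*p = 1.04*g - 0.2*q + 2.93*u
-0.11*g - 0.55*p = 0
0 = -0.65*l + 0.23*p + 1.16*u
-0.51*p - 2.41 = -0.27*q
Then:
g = 2.71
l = -0.03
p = -0.54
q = 7.90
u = 0.09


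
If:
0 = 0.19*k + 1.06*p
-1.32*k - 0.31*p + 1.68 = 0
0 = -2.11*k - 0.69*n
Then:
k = 1.33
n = -4.06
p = -0.24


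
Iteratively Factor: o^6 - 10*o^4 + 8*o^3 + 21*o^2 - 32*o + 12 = (o - 1)*(o^5 + o^4 - 9*o^3 - o^2 + 20*o - 12) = (o - 1)*(o + 2)*(o^4 - o^3 - 7*o^2 + 13*o - 6) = (o - 1)^2*(o + 2)*(o^3 - 7*o + 6) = (o - 1)^3*(o + 2)*(o^2 + o - 6) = (o - 1)^3*(o + 2)*(o + 3)*(o - 2)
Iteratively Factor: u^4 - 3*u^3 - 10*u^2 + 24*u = (u - 2)*(u^3 - u^2 - 12*u) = u*(u - 2)*(u^2 - u - 12) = u*(u - 4)*(u - 2)*(u + 3)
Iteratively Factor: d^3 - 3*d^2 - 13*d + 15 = (d + 3)*(d^2 - 6*d + 5) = (d - 1)*(d + 3)*(d - 5)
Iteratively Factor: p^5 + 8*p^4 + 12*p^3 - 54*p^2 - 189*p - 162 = (p + 3)*(p^4 + 5*p^3 - 3*p^2 - 45*p - 54) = (p + 2)*(p + 3)*(p^3 + 3*p^2 - 9*p - 27) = (p + 2)*(p + 3)^2*(p^2 - 9) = (p - 3)*(p + 2)*(p + 3)^2*(p + 3)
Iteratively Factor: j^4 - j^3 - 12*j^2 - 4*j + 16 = (j + 2)*(j^3 - 3*j^2 - 6*j + 8) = (j - 1)*(j + 2)*(j^2 - 2*j - 8) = (j - 4)*(j - 1)*(j + 2)*(j + 2)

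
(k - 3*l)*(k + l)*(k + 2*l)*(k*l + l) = k^4*l + k^3*l - 7*k^2*l^3 - 6*k*l^4 - 7*k*l^3 - 6*l^4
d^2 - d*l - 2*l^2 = (d - 2*l)*(d + l)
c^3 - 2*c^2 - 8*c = c*(c - 4)*(c + 2)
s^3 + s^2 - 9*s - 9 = (s - 3)*(s + 1)*(s + 3)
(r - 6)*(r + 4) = r^2 - 2*r - 24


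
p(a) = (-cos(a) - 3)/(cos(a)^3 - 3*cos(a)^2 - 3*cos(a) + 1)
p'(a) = (-cos(a) - 3)*(3*sin(a)*cos(a)^2 - 6*sin(a)*cos(a) - 3*sin(a))/(cos(a)^3 - 3*cos(a)^2 - 3*cos(a) + 1)^2 + sin(a)/(cos(a)^3 - 3*cos(a)^2 - 3*cos(a) + 1)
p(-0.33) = 1.07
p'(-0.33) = -0.48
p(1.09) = 3.72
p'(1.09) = 17.26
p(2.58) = -2.75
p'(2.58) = -7.22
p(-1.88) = -1.68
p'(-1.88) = -1.48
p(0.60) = 1.29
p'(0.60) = 1.27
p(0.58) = 1.27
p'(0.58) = 1.18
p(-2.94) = -16.97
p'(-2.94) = 162.65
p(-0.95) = 2.29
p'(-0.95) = -6.01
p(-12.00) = 1.25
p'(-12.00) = 1.12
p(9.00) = -4.29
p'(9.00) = -17.18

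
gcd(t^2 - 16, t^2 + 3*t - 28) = t - 4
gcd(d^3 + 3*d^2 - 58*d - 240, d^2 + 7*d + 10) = d + 5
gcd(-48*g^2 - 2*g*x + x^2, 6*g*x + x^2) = 6*g + x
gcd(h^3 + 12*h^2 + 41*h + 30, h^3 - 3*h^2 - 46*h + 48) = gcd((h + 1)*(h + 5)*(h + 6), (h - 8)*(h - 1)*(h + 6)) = h + 6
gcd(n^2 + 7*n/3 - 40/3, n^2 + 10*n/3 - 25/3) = n + 5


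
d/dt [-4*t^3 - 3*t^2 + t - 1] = -12*t^2 - 6*t + 1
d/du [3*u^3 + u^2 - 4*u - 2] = 9*u^2 + 2*u - 4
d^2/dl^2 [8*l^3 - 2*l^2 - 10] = 48*l - 4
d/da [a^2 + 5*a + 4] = 2*a + 5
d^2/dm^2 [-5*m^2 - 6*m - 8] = -10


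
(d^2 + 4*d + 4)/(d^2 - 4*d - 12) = (d + 2)/(d - 6)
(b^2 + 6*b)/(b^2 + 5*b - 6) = b/(b - 1)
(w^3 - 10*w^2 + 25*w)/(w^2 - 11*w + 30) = w*(w - 5)/(w - 6)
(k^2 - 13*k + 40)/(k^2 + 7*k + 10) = (k^2 - 13*k + 40)/(k^2 + 7*k + 10)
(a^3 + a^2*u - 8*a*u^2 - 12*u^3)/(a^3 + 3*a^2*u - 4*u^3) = (-a + 3*u)/(-a + u)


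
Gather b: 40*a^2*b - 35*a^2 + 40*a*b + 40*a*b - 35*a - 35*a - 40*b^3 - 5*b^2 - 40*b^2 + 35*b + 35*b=-35*a^2 - 70*a - 40*b^3 - 45*b^2 + b*(40*a^2 + 80*a + 70)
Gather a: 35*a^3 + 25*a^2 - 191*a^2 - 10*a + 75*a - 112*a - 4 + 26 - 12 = 35*a^3 - 166*a^2 - 47*a + 10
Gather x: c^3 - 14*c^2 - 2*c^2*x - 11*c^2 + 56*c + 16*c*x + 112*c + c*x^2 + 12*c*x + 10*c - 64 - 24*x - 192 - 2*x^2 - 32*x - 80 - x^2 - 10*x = c^3 - 25*c^2 + 178*c + x^2*(c - 3) + x*(-2*c^2 + 28*c - 66) - 336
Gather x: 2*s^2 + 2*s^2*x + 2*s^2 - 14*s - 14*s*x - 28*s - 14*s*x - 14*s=4*s^2 - 56*s + x*(2*s^2 - 28*s)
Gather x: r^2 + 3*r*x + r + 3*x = r^2 + r + x*(3*r + 3)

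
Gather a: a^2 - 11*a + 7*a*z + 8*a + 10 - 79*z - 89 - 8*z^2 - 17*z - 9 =a^2 + a*(7*z - 3) - 8*z^2 - 96*z - 88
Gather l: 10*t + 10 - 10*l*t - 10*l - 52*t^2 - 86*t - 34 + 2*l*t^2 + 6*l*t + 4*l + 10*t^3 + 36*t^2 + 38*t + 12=l*(2*t^2 - 4*t - 6) + 10*t^3 - 16*t^2 - 38*t - 12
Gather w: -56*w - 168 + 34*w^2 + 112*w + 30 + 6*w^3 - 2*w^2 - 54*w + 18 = 6*w^3 + 32*w^2 + 2*w - 120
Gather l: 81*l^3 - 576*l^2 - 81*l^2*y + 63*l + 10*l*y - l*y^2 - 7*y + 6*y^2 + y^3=81*l^3 + l^2*(-81*y - 576) + l*(-y^2 + 10*y + 63) + y^3 + 6*y^2 - 7*y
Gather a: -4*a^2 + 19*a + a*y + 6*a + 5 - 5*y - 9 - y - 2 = -4*a^2 + a*(y + 25) - 6*y - 6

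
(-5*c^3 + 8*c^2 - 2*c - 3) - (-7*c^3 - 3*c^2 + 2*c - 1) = 2*c^3 + 11*c^2 - 4*c - 2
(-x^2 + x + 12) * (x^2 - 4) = -x^4 + x^3 + 16*x^2 - 4*x - 48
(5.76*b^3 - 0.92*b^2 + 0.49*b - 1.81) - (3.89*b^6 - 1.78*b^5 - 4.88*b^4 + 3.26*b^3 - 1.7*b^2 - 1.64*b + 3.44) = -3.89*b^6 + 1.78*b^5 + 4.88*b^4 + 2.5*b^3 + 0.78*b^2 + 2.13*b - 5.25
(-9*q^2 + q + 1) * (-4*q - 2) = 36*q^3 + 14*q^2 - 6*q - 2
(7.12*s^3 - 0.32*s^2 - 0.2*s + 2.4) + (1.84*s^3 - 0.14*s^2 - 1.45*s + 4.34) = 8.96*s^3 - 0.46*s^2 - 1.65*s + 6.74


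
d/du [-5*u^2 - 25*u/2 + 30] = -10*u - 25/2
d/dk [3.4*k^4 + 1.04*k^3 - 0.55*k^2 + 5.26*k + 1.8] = 13.6*k^3 + 3.12*k^2 - 1.1*k + 5.26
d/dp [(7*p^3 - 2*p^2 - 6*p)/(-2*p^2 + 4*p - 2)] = (-7*p^3 + 21*p^2 - 10*p - 6)/(2*(p^3 - 3*p^2 + 3*p - 1))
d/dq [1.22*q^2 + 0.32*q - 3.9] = 2.44*q + 0.32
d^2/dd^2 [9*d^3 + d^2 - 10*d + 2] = 54*d + 2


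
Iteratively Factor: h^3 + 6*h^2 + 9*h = (h + 3)*(h^2 + 3*h) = h*(h + 3)*(h + 3)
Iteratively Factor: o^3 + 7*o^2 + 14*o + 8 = (o + 2)*(o^2 + 5*o + 4) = (o + 2)*(o + 4)*(o + 1)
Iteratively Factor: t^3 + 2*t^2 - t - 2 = (t - 1)*(t^2 + 3*t + 2) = (t - 1)*(t + 2)*(t + 1)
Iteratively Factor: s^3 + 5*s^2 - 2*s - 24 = (s + 4)*(s^2 + s - 6) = (s - 2)*(s + 4)*(s + 3)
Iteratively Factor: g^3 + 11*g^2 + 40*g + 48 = (g + 4)*(g^2 + 7*g + 12) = (g + 3)*(g + 4)*(g + 4)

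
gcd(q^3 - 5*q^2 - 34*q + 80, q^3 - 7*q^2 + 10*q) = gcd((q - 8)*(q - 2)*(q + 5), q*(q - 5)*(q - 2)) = q - 2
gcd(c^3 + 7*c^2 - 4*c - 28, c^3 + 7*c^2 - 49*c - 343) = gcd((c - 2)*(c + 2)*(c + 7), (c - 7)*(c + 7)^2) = c + 7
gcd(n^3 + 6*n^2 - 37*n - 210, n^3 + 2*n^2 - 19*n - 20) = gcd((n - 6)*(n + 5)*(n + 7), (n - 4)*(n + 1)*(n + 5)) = n + 5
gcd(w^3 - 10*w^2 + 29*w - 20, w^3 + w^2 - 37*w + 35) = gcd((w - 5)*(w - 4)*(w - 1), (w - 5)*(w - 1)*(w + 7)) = w^2 - 6*w + 5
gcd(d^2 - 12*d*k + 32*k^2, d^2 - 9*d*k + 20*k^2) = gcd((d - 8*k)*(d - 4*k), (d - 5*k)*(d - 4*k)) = d - 4*k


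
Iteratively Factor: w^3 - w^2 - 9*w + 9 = (w - 1)*(w^2 - 9) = (w - 1)*(w + 3)*(w - 3)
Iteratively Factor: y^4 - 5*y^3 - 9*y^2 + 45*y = (y - 5)*(y^3 - 9*y) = y*(y - 5)*(y^2 - 9) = y*(y - 5)*(y - 3)*(y + 3)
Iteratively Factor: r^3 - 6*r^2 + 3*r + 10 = (r - 5)*(r^2 - r - 2) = (r - 5)*(r + 1)*(r - 2)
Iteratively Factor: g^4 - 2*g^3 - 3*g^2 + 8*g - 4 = (g - 2)*(g^3 - 3*g + 2) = (g - 2)*(g - 1)*(g^2 + g - 2) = (g - 2)*(g - 1)^2*(g + 2)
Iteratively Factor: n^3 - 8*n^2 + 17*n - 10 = (n - 1)*(n^2 - 7*n + 10) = (n - 5)*(n - 1)*(n - 2)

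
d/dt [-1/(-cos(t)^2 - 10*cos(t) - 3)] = 2*(cos(t) + 5)*sin(t)/(cos(t)^2 + 10*cos(t) + 3)^2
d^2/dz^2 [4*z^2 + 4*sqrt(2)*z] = 8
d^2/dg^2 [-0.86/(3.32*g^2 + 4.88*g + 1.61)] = (18.958528*g^2 + 27.866752*g - 0.86*(6.64*g + 4.88)*(13.28*g + 9.76) + 9.193744)/(3.32*g^2 + 4.88*g + 1.61)^3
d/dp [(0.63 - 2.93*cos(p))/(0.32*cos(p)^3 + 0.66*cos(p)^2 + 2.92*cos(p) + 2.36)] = (-1.8752*cos(p)^3 - 1.329*cos(p)^2 + 0.8316*cos(p) + 8.7544)*sin(p)/(0.1024*cos(p)^6 + 0.4224*cos(p)^5 + 2.3044*cos(p)^4 + 5.3648*cos(p)^3 + 11.6416*cos(p)^2 + 13.7824*cos(p) + 5.5696)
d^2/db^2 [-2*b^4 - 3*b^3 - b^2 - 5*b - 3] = -24*b^2 - 18*b - 2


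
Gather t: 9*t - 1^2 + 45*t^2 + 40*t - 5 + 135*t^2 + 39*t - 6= 180*t^2 + 88*t - 12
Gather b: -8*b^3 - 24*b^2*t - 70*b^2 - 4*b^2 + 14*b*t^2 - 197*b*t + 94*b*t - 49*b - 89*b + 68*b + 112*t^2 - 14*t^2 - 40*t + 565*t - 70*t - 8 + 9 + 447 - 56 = -8*b^3 + b^2*(-24*t - 74) + b*(14*t^2 - 103*t - 70) + 98*t^2 + 455*t + 392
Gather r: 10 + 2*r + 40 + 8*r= 10*r + 50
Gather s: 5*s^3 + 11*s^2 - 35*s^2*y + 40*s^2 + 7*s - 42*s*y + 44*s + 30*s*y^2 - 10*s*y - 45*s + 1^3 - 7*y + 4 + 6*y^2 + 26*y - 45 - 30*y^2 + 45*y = 5*s^3 + s^2*(51 - 35*y) + s*(30*y^2 - 52*y + 6) - 24*y^2 + 64*y - 40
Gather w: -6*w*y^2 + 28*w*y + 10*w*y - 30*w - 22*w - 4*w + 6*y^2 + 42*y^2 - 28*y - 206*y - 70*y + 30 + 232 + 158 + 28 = w*(-6*y^2 + 38*y - 56) + 48*y^2 - 304*y + 448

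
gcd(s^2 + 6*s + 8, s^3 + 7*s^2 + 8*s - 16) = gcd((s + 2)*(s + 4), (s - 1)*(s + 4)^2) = s + 4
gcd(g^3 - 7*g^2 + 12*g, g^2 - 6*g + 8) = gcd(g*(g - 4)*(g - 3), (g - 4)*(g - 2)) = g - 4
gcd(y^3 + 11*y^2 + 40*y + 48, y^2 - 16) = y + 4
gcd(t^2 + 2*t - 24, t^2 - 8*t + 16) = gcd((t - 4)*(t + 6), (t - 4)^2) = t - 4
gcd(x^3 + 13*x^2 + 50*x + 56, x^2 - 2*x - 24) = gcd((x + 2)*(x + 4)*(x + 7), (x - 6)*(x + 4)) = x + 4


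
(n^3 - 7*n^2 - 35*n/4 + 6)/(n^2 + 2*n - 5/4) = (2*n^2 - 13*n - 24)/(2*n + 5)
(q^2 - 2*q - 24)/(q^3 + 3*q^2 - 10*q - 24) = (q - 6)/(q^2 - q - 6)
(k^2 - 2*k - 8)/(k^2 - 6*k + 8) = (k + 2)/(k - 2)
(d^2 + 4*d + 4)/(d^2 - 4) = (d + 2)/(d - 2)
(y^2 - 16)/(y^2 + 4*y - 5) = (y^2 - 16)/(y^2 + 4*y - 5)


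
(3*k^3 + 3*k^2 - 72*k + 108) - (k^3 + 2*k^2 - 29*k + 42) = 2*k^3 + k^2 - 43*k + 66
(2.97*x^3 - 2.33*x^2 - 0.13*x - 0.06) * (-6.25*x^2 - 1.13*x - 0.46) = -18.5625*x^5 + 11.2064*x^4 + 2.0792*x^3 + 1.5937*x^2 + 0.1276*x + 0.0276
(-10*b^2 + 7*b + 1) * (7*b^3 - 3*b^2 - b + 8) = -70*b^5 + 79*b^4 - 4*b^3 - 90*b^2 + 55*b + 8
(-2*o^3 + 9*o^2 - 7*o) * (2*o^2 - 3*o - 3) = -4*o^5 + 24*o^4 - 35*o^3 - 6*o^2 + 21*o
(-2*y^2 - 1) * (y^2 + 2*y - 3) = -2*y^4 - 4*y^3 + 5*y^2 - 2*y + 3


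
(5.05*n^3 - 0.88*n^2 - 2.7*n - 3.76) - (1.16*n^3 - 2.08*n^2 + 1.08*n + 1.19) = 3.89*n^3 + 1.2*n^2 - 3.78*n - 4.95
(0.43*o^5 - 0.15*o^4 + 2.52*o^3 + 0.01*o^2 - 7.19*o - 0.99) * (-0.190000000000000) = -0.0817*o^5 + 0.0285*o^4 - 0.4788*o^3 - 0.0019*o^2 + 1.3661*o + 0.1881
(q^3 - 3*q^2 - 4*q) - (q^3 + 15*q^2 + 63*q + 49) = -18*q^2 - 67*q - 49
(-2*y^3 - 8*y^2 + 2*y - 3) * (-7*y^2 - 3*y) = 14*y^5 + 62*y^4 + 10*y^3 + 15*y^2 + 9*y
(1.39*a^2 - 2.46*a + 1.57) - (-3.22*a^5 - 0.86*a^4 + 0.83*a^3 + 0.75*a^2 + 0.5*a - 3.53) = 3.22*a^5 + 0.86*a^4 - 0.83*a^3 + 0.64*a^2 - 2.96*a + 5.1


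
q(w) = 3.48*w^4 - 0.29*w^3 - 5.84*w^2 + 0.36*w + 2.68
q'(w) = 13.92*w^3 - 0.87*w^2 - 11.68*w + 0.36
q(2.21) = 54.84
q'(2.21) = 120.55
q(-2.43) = 92.82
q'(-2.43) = -176.13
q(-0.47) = 1.42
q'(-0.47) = 4.21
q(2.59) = 115.99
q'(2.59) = 206.12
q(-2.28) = 68.98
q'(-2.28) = -142.52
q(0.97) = 0.35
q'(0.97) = 0.92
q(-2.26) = 66.17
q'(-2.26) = -138.37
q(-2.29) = 70.41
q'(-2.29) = -144.62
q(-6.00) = 4363.00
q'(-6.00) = -2967.60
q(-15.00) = 175837.03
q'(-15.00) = -47000.19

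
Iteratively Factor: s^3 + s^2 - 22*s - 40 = (s + 2)*(s^2 - s - 20) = (s - 5)*(s + 2)*(s + 4)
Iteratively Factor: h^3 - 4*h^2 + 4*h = (h - 2)*(h^2 - 2*h) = h*(h - 2)*(h - 2)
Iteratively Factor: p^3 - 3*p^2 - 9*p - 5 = (p + 1)*(p^2 - 4*p - 5) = (p - 5)*(p + 1)*(p + 1)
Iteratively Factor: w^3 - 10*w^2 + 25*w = (w - 5)*(w^2 - 5*w) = (w - 5)^2*(w)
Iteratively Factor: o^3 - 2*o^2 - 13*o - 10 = (o + 1)*(o^2 - 3*o - 10) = (o - 5)*(o + 1)*(o + 2)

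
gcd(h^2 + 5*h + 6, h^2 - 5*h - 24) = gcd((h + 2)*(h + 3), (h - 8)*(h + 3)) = h + 3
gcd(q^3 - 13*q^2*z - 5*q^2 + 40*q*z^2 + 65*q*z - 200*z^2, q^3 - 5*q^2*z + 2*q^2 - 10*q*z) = -q + 5*z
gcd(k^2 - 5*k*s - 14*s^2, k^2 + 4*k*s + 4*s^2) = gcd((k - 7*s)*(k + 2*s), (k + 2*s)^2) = k + 2*s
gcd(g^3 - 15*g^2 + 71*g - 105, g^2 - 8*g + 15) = g^2 - 8*g + 15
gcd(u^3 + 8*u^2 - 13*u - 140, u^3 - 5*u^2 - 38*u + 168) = u - 4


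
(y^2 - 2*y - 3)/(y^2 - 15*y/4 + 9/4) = 4*(y + 1)/(4*y - 3)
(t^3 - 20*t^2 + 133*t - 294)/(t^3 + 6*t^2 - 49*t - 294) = (t^2 - 13*t + 42)/(t^2 + 13*t + 42)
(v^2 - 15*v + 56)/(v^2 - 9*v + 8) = (v - 7)/(v - 1)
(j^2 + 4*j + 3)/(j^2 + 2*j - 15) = (j^2 + 4*j + 3)/(j^2 + 2*j - 15)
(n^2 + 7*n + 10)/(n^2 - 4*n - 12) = (n + 5)/(n - 6)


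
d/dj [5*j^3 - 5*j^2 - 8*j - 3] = 15*j^2 - 10*j - 8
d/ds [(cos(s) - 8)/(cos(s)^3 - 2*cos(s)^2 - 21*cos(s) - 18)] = (67*cos(s)/2 - 13*cos(2*s) + cos(3*s)/2 + 173)*sin(s)/((cos(s) - 6)^2*(cos(s) + 1)^2*(cos(s) + 3)^2)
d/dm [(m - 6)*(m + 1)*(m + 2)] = 3*m^2 - 6*m - 16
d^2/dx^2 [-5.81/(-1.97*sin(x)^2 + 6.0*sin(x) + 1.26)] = (90.192116*sin(x)^4 - 206.0226*sin(x)^3 + 131.558154*sin(x)^2 + 368.1216*sin(x) - 447.163164)/(-1.97*sin(x)^2 + 6.0*sin(x) + 1.26)^3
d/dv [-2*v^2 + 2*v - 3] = 2 - 4*v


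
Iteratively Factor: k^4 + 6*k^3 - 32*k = (k)*(k^3 + 6*k^2 - 32) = k*(k - 2)*(k^2 + 8*k + 16) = k*(k - 2)*(k + 4)*(k + 4)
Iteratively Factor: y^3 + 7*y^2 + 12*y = (y)*(y^2 + 7*y + 12) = y*(y + 4)*(y + 3)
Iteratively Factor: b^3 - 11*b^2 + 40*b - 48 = (b - 3)*(b^2 - 8*b + 16) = (b - 4)*(b - 3)*(b - 4)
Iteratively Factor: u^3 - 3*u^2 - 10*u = (u - 5)*(u^2 + 2*u) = u*(u - 5)*(u + 2)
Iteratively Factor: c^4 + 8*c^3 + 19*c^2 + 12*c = (c)*(c^3 + 8*c^2 + 19*c + 12) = c*(c + 1)*(c^2 + 7*c + 12) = c*(c + 1)*(c + 4)*(c + 3)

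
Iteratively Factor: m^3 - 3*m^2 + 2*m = (m - 1)*(m^2 - 2*m) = (m - 2)*(m - 1)*(m)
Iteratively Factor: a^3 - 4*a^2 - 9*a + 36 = (a + 3)*(a^2 - 7*a + 12) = (a - 4)*(a + 3)*(a - 3)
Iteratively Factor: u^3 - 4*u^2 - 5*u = (u - 5)*(u^2 + u) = u*(u - 5)*(u + 1)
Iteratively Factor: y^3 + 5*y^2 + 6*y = (y + 3)*(y^2 + 2*y) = (y + 2)*(y + 3)*(y)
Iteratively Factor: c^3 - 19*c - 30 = (c + 2)*(c^2 - 2*c - 15) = (c + 2)*(c + 3)*(c - 5)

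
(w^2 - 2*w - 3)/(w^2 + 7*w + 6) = (w - 3)/(w + 6)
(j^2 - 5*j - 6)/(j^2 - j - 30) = (j + 1)/(j + 5)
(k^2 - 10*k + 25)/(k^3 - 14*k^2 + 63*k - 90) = (k - 5)/(k^2 - 9*k + 18)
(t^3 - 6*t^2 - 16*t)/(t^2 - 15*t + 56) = t*(t + 2)/(t - 7)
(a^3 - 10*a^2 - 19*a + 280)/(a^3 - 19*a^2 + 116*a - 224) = (a + 5)/(a - 4)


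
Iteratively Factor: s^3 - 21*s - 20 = (s + 1)*(s^2 - s - 20) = (s + 1)*(s + 4)*(s - 5)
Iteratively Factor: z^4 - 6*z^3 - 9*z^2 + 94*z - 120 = (z - 5)*(z^3 - z^2 - 14*z + 24) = (z - 5)*(z + 4)*(z^2 - 5*z + 6) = (z - 5)*(z - 3)*(z + 4)*(z - 2)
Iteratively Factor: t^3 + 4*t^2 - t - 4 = (t + 1)*(t^2 + 3*t - 4) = (t + 1)*(t + 4)*(t - 1)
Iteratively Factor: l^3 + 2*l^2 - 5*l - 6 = (l + 3)*(l^2 - l - 2) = (l + 1)*(l + 3)*(l - 2)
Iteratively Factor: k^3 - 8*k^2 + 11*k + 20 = (k - 4)*(k^2 - 4*k - 5) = (k - 4)*(k + 1)*(k - 5)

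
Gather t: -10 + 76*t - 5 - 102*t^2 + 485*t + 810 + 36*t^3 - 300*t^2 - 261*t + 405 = 36*t^3 - 402*t^2 + 300*t + 1200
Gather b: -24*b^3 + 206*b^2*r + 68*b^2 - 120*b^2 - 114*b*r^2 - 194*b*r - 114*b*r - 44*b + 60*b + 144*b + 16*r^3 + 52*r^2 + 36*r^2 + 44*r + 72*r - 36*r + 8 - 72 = -24*b^3 + b^2*(206*r - 52) + b*(-114*r^2 - 308*r + 160) + 16*r^3 + 88*r^2 + 80*r - 64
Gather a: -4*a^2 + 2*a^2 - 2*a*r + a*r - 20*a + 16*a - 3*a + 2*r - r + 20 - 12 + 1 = -2*a^2 + a*(-r - 7) + r + 9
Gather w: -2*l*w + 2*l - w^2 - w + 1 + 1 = 2*l - w^2 + w*(-2*l - 1) + 2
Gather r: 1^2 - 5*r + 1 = 2 - 5*r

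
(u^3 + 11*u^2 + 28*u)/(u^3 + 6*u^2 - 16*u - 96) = u*(u + 7)/(u^2 + 2*u - 24)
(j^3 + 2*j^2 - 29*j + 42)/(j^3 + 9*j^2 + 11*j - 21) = (j^2 - 5*j + 6)/(j^2 + 2*j - 3)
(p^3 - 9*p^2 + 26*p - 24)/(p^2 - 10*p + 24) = (p^2 - 5*p + 6)/(p - 6)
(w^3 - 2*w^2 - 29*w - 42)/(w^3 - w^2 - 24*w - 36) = (w - 7)/(w - 6)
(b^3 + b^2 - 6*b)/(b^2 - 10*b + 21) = b*(b^2 + b - 6)/(b^2 - 10*b + 21)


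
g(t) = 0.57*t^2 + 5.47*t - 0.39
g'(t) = 1.14*t + 5.47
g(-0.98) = -5.20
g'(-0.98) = 4.35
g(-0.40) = -2.49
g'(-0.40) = 5.01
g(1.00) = 5.65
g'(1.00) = 6.61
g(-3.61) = -12.71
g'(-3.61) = 1.35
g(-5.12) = -13.45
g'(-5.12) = -0.37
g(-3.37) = -12.35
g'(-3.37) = 1.63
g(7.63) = 74.53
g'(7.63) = 14.17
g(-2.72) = -11.05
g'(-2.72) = 2.37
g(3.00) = 21.15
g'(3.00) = 8.89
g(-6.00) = -12.69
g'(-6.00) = -1.37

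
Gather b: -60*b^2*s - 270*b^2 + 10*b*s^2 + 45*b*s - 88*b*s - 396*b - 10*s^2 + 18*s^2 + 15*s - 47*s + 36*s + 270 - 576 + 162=b^2*(-60*s - 270) + b*(10*s^2 - 43*s - 396) + 8*s^2 + 4*s - 144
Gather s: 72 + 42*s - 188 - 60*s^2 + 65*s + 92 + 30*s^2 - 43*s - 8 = -30*s^2 + 64*s - 32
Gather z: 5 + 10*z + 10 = 10*z + 15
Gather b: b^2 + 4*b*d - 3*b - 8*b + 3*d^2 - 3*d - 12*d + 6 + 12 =b^2 + b*(4*d - 11) + 3*d^2 - 15*d + 18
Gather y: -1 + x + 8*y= x + 8*y - 1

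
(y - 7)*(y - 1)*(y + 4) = y^3 - 4*y^2 - 25*y + 28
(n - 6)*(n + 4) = n^2 - 2*n - 24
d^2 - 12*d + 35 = (d - 7)*(d - 5)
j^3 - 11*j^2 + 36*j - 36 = (j - 6)*(j - 3)*(j - 2)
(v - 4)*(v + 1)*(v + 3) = v^3 - 13*v - 12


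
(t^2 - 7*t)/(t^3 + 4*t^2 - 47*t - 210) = t/(t^2 + 11*t + 30)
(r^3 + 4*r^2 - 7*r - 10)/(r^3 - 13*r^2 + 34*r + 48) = (r^2 + 3*r - 10)/(r^2 - 14*r + 48)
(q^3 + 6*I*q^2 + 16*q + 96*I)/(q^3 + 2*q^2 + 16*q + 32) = (q + 6*I)/(q + 2)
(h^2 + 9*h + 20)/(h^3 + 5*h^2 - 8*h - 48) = (h + 5)/(h^2 + h - 12)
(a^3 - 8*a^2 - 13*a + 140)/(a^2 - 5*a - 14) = (a^2 - a - 20)/(a + 2)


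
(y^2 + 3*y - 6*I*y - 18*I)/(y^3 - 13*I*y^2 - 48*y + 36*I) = (y + 3)/(y^2 - 7*I*y - 6)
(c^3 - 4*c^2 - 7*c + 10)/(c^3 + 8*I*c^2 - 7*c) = (c^3 - 4*c^2 - 7*c + 10)/(c*(c^2 + 8*I*c - 7))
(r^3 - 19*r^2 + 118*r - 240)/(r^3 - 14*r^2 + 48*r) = (r - 5)/r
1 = 1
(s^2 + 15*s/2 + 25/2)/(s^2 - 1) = (2*s^2 + 15*s + 25)/(2*(s^2 - 1))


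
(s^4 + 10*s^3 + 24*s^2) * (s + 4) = s^5 + 14*s^4 + 64*s^3 + 96*s^2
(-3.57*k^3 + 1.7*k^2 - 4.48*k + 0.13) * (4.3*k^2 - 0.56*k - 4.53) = -15.351*k^5 + 9.3092*k^4 - 4.0439*k^3 - 4.6332*k^2 + 20.2216*k - 0.5889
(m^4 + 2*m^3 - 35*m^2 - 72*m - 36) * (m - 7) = m^5 - 5*m^4 - 49*m^3 + 173*m^2 + 468*m + 252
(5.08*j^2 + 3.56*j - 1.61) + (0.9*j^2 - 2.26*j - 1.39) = 5.98*j^2 + 1.3*j - 3.0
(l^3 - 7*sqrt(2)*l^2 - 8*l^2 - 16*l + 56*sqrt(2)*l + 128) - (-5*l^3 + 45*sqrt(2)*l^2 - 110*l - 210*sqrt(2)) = 6*l^3 - 52*sqrt(2)*l^2 - 8*l^2 + 56*sqrt(2)*l + 94*l + 128 + 210*sqrt(2)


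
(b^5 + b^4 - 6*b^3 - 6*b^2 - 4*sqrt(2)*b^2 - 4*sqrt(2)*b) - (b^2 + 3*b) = b^5 + b^4 - 6*b^3 - 7*b^2 - 4*sqrt(2)*b^2 - 4*sqrt(2)*b - 3*b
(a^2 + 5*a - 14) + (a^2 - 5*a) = 2*a^2 - 14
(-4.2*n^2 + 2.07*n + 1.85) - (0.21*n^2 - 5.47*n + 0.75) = -4.41*n^2 + 7.54*n + 1.1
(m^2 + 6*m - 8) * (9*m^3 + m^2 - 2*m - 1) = 9*m^5 + 55*m^4 - 68*m^3 - 21*m^2 + 10*m + 8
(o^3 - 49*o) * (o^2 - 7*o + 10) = o^5 - 7*o^4 - 39*o^3 + 343*o^2 - 490*o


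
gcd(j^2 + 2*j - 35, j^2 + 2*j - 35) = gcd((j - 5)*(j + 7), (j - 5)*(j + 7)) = j^2 + 2*j - 35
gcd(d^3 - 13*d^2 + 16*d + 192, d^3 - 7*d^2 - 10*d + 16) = d - 8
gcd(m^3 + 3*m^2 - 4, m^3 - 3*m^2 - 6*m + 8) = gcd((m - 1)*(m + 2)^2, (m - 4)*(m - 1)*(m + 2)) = m^2 + m - 2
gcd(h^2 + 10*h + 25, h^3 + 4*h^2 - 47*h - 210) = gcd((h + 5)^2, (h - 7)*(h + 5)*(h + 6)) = h + 5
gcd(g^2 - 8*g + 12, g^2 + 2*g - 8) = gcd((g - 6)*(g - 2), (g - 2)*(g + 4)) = g - 2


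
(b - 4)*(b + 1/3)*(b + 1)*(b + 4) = b^4 + 4*b^3/3 - 47*b^2/3 - 64*b/3 - 16/3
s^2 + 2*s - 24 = (s - 4)*(s + 6)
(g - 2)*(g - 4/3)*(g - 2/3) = g^3 - 4*g^2 + 44*g/9 - 16/9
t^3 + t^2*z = t^2*(t + z)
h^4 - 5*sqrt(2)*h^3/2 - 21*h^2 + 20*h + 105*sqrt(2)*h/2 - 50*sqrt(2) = (h - 4)*(h - 1)*(h + 5)*(h - 5*sqrt(2)/2)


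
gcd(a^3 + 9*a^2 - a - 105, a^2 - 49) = a + 7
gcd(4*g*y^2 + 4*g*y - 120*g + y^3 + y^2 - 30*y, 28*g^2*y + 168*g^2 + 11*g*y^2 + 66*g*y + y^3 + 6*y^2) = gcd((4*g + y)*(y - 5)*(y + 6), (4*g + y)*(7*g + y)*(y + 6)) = 4*g*y + 24*g + y^2 + 6*y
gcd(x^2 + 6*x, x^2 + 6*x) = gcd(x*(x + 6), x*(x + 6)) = x^2 + 6*x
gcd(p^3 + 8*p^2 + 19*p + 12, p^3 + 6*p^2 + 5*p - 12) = p^2 + 7*p + 12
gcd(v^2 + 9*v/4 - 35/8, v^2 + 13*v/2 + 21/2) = v + 7/2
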